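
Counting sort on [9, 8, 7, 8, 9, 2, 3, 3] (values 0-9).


Input: [9, 8, 7, 8, 9, 2, 3, 3]
Counts: [0, 0, 1, 2, 0, 0, 0, 1, 2, 2]

Sorted: [2, 3, 3, 7, 8, 8, 9, 9]


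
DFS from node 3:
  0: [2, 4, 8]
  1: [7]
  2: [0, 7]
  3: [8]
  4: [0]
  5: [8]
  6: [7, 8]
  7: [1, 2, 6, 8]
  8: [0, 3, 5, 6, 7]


Visit 3, push [8]
Visit 8, push [7, 6, 5, 0]
Visit 0, push [4, 2]
Visit 2, push [7]
Visit 7, push [6, 1]
Visit 1, push []
Visit 6, push []
Visit 4, push []
Visit 5, push []

DFS order: [3, 8, 0, 2, 7, 1, 6, 4, 5]


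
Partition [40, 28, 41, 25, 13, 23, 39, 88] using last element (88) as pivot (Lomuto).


Pivot: 88
  40 <= 88: advance i (no swap)
  28 <= 88: advance i (no swap)
  41 <= 88: advance i (no swap)
  25 <= 88: advance i (no swap)
  13 <= 88: advance i (no swap)
  23 <= 88: advance i (no swap)
  39 <= 88: advance i (no swap)
Place pivot at 7: [40, 28, 41, 25, 13, 23, 39, 88]

Partitioned: [40, 28, 41, 25, 13, 23, 39, 88]


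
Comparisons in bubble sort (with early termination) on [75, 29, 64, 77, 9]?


Algorithm: bubble sort (with early termination)
Input: [75, 29, 64, 77, 9]
Sorted: [9, 29, 64, 75, 77]

10


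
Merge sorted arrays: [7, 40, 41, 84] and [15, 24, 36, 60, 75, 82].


Take 7 from A
Take 15 from B
Take 24 from B
Take 36 from B
Take 40 from A
Take 41 from A
Take 60 from B
Take 75 from B
Take 82 from B

Merged: [7, 15, 24, 36, 40, 41, 60, 75, 82, 84]


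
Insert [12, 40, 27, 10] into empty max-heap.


Insert 12: [12]
Insert 40: [40, 12]
Insert 27: [40, 12, 27]
Insert 10: [40, 12, 27, 10]

Final heap: [40, 12, 27, 10]


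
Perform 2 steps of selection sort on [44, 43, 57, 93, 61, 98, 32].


Initial: [44, 43, 57, 93, 61, 98, 32]
Step 1: min=32 at 6
  Swap: [32, 43, 57, 93, 61, 98, 44]
Step 2: min=43 at 1
  Swap: [32, 43, 57, 93, 61, 98, 44]

After 2 steps: [32, 43, 57, 93, 61, 98, 44]


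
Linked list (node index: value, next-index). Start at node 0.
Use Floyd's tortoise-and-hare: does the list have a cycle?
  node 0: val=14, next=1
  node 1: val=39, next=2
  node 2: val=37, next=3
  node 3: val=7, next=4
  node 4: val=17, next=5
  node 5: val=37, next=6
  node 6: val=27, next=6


Floyd's tortoise (slow, +1) and hare (fast, +2):
  init: slow=0, fast=0
  step 1: slow=1, fast=2
  step 2: slow=2, fast=4
  step 3: slow=3, fast=6
  step 4: slow=4, fast=6
  step 5: slow=5, fast=6
  step 6: slow=6, fast=6
  slow == fast at node 6: cycle detected

Cycle: yes


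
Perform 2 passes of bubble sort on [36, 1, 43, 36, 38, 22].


Initial: [36, 1, 43, 36, 38, 22]
Pass 1: [1, 36, 36, 38, 22, 43] (4 swaps)
Pass 2: [1, 36, 36, 22, 38, 43] (1 swaps)

After 2 passes: [1, 36, 36, 22, 38, 43]


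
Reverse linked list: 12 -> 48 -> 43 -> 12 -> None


Step 1: curr=12, set curr.next=prev(None) | reversed so far: 12
Step 2: curr=48, set curr.next=prev(12) | reversed so far: 48 -> 12
Step 3: curr=43, set curr.next=prev(48) | reversed so far: 43 -> 48 -> 12
Step 4: curr=12, set curr.next=prev(43) | reversed so far: 12 -> 43 -> 48 -> 12

12 -> 43 -> 48 -> 12 -> None


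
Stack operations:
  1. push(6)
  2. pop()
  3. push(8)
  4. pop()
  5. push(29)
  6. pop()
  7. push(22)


push(6) -> [6]
pop()->6, []
push(8) -> [8]
pop()->8, []
push(29) -> [29]
pop()->29, []
push(22) -> [22]

Final stack: [22]


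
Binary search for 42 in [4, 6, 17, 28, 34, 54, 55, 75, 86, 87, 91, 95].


Step 1: lo=0, hi=11, mid=5, val=54
Step 2: lo=0, hi=4, mid=2, val=17
Step 3: lo=3, hi=4, mid=3, val=28
Step 4: lo=4, hi=4, mid=4, val=34

Not found


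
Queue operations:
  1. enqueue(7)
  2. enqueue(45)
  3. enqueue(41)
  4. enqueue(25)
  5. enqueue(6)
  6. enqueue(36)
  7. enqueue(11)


enqueue(7) -> [7]
enqueue(45) -> [7, 45]
enqueue(41) -> [7, 45, 41]
enqueue(25) -> [7, 45, 41, 25]
enqueue(6) -> [7, 45, 41, 25, 6]
enqueue(36) -> [7, 45, 41, 25, 6, 36]
enqueue(11) -> [7, 45, 41, 25, 6, 36, 11]

Final queue: [7, 45, 41, 25, 6, 36, 11]


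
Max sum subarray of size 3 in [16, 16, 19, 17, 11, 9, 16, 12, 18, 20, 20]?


[0:3]: 51
[1:4]: 52
[2:5]: 47
[3:6]: 37
[4:7]: 36
[5:8]: 37
[6:9]: 46
[7:10]: 50
[8:11]: 58

Max: 58 at [8:11]


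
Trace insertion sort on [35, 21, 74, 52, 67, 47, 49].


Initial: [35, 21, 74, 52, 67, 47, 49]
Insert 21: [21, 35, 74, 52, 67, 47, 49]
Insert 74: [21, 35, 74, 52, 67, 47, 49]
Insert 52: [21, 35, 52, 74, 67, 47, 49]
Insert 67: [21, 35, 52, 67, 74, 47, 49]
Insert 47: [21, 35, 47, 52, 67, 74, 49]
Insert 49: [21, 35, 47, 49, 52, 67, 74]

Sorted: [21, 35, 47, 49, 52, 67, 74]


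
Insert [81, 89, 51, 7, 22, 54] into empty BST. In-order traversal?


Insert 81: root
Insert 89: R from 81
Insert 51: L from 81
Insert 7: L from 81 -> L from 51
Insert 22: L from 81 -> L from 51 -> R from 7
Insert 54: L from 81 -> R from 51

In-order: [7, 22, 51, 54, 81, 89]


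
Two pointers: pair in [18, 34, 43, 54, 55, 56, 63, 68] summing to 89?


lo=0(18)+hi=7(68)=86
lo=1(34)+hi=7(68)=102
lo=1(34)+hi=6(63)=97
lo=1(34)+hi=5(56)=90
lo=1(34)+hi=4(55)=89

Yes: 34+55=89


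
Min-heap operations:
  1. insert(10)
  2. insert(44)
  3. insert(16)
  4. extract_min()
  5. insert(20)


insert(10) -> [10]
insert(44) -> [10, 44]
insert(16) -> [10, 44, 16]
extract_min()->10, [16, 44]
insert(20) -> [16, 44, 20]

Final heap: [16, 44, 20]


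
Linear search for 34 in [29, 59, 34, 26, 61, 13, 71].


i=0: 29!=34
i=1: 59!=34
i=2: 34==34 found!

Found at 2, 3 comps


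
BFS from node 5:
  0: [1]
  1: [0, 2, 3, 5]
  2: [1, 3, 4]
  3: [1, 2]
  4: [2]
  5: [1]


Visit 5, enqueue [1]
Visit 1, enqueue [0, 2, 3]
Visit 0, enqueue []
Visit 2, enqueue [4]
Visit 3, enqueue []
Visit 4, enqueue []

BFS order: [5, 1, 0, 2, 3, 4]


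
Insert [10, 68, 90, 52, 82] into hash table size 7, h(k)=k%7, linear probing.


Insert 10: h=3 -> slot 3
Insert 68: h=5 -> slot 5
Insert 90: h=6 -> slot 6
Insert 52: h=3, 1 probes -> slot 4
Insert 82: h=5, 2 probes -> slot 0

Table: [82, None, None, 10, 52, 68, 90]


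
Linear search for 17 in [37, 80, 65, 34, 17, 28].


i=0: 37!=17
i=1: 80!=17
i=2: 65!=17
i=3: 34!=17
i=4: 17==17 found!

Found at 4, 5 comps


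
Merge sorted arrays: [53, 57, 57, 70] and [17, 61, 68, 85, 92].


Take 17 from B
Take 53 from A
Take 57 from A
Take 57 from A
Take 61 from B
Take 68 from B
Take 70 from A

Merged: [17, 53, 57, 57, 61, 68, 70, 85, 92]


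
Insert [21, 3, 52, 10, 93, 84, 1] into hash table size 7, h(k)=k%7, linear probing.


Insert 21: h=0 -> slot 0
Insert 3: h=3 -> slot 3
Insert 52: h=3, 1 probes -> slot 4
Insert 10: h=3, 2 probes -> slot 5
Insert 93: h=2 -> slot 2
Insert 84: h=0, 1 probes -> slot 1
Insert 1: h=1, 5 probes -> slot 6

Table: [21, 84, 93, 3, 52, 10, 1]


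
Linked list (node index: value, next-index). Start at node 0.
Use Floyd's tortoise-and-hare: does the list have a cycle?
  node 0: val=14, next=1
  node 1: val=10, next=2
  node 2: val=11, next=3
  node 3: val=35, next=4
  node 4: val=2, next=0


Floyd's tortoise (slow, +1) and hare (fast, +2):
  init: slow=0, fast=0
  step 1: slow=1, fast=2
  step 2: slow=2, fast=4
  step 3: slow=3, fast=1
  step 4: slow=4, fast=3
  step 5: slow=0, fast=0
  slow == fast at node 0: cycle detected

Cycle: yes


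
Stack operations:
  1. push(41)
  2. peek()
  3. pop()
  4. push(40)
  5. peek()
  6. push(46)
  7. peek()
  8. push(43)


push(41) -> [41]
peek()->41
pop()->41, []
push(40) -> [40]
peek()->40
push(46) -> [40, 46]
peek()->46
push(43) -> [40, 46, 43]

Final stack: [40, 46, 43]


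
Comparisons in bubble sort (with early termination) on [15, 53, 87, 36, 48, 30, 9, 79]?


Algorithm: bubble sort (with early termination)
Input: [15, 53, 87, 36, 48, 30, 9, 79]
Sorted: [9, 15, 30, 36, 48, 53, 79, 87]

28


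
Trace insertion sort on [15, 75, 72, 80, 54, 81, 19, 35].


Initial: [15, 75, 72, 80, 54, 81, 19, 35]
Insert 75: [15, 75, 72, 80, 54, 81, 19, 35]
Insert 72: [15, 72, 75, 80, 54, 81, 19, 35]
Insert 80: [15, 72, 75, 80, 54, 81, 19, 35]
Insert 54: [15, 54, 72, 75, 80, 81, 19, 35]
Insert 81: [15, 54, 72, 75, 80, 81, 19, 35]
Insert 19: [15, 19, 54, 72, 75, 80, 81, 35]
Insert 35: [15, 19, 35, 54, 72, 75, 80, 81]

Sorted: [15, 19, 35, 54, 72, 75, 80, 81]


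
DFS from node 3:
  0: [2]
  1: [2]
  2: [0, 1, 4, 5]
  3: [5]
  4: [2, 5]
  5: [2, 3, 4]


Visit 3, push [5]
Visit 5, push [4, 2]
Visit 2, push [4, 1, 0]
Visit 0, push []
Visit 1, push []
Visit 4, push []

DFS order: [3, 5, 2, 0, 1, 4]


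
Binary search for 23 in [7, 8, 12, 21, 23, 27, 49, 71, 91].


Step 1: lo=0, hi=8, mid=4, val=23

Found at index 4


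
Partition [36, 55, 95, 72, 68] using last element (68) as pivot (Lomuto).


Pivot: 68
  36 <= 68: advance i (no swap)
  55 <= 68: advance i (no swap)
Place pivot at 2: [36, 55, 68, 72, 95]

Partitioned: [36, 55, 68, 72, 95]


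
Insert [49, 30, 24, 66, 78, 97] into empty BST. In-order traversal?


Insert 49: root
Insert 30: L from 49
Insert 24: L from 49 -> L from 30
Insert 66: R from 49
Insert 78: R from 49 -> R from 66
Insert 97: R from 49 -> R from 66 -> R from 78

In-order: [24, 30, 49, 66, 78, 97]


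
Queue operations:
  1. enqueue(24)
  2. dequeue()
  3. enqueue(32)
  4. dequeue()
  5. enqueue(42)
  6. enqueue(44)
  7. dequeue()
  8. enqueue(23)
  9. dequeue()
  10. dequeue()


enqueue(24) -> [24]
dequeue()->24, []
enqueue(32) -> [32]
dequeue()->32, []
enqueue(42) -> [42]
enqueue(44) -> [42, 44]
dequeue()->42, [44]
enqueue(23) -> [44, 23]
dequeue()->44, [23]
dequeue()->23, []

Final queue: []


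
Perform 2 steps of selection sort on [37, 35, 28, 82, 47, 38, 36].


Initial: [37, 35, 28, 82, 47, 38, 36]
Step 1: min=28 at 2
  Swap: [28, 35, 37, 82, 47, 38, 36]
Step 2: min=35 at 1
  Swap: [28, 35, 37, 82, 47, 38, 36]

After 2 steps: [28, 35, 37, 82, 47, 38, 36]


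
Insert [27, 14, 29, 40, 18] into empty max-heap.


Insert 27: [27]
Insert 14: [27, 14]
Insert 29: [29, 14, 27]
Insert 40: [40, 29, 27, 14]
Insert 18: [40, 29, 27, 14, 18]

Final heap: [40, 29, 27, 14, 18]


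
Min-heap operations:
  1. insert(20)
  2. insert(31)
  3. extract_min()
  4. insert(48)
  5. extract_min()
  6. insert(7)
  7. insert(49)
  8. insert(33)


insert(20) -> [20]
insert(31) -> [20, 31]
extract_min()->20, [31]
insert(48) -> [31, 48]
extract_min()->31, [48]
insert(7) -> [7, 48]
insert(49) -> [7, 48, 49]
insert(33) -> [7, 33, 49, 48]

Final heap: [7, 33, 49, 48]


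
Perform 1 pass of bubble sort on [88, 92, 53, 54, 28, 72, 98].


Initial: [88, 92, 53, 54, 28, 72, 98]
Pass 1: [88, 53, 54, 28, 72, 92, 98] (4 swaps)

After 1 pass: [88, 53, 54, 28, 72, 92, 98]


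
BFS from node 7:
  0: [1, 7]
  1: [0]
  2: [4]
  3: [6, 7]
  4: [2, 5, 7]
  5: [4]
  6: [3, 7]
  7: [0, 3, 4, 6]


Visit 7, enqueue [0, 3, 4, 6]
Visit 0, enqueue [1]
Visit 3, enqueue []
Visit 4, enqueue [2, 5]
Visit 6, enqueue []
Visit 1, enqueue []
Visit 2, enqueue []
Visit 5, enqueue []

BFS order: [7, 0, 3, 4, 6, 1, 2, 5]


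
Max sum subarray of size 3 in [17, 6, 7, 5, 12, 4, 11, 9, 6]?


[0:3]: 30
[1:4]: 18
[2:5]: 24
[3:6]: 21
[4:7]: 27
[5:8]: 24
[6:9]: 26

Max: 30 at [0:3]


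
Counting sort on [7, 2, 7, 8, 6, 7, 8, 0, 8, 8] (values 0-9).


Input: [7, 2, 7, 8, 6, 7, 8, 0, 8, 8]
Counts: [1, 0, 1, 0, 0, 0, 1, 3, 4, 0]

Sorted: [0, 2, 6, 7, 7, 7, 8, 8, 8, 8]


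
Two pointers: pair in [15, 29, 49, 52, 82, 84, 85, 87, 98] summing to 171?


lo=0(15)+hi=8(98)=113
lo=1(29)+hi=8(98)=127
lo=2(49)+hi=8(98)=147
lo=3(52)+hi=8(98)=150
lo=4(82)+hi=8(98)=180
lo=4(82)+hi=7(87)=169
lo=5(84)+hi=7(87)=171

Yes: 84+87=171


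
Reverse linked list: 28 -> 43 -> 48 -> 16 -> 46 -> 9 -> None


Step 1: curr=28, set curr.next=prev(None) | reversed so far: 28
Step 2: curr=43, set curr.next=prev(28) | reversed so far: 43 -> 28
Step 3: curr=48, set curr.next=prev(43) | reversed so far: 48 -> 43 -> 28
Step 4: curr=16, set curr.next=prev(48) | reversed so far: 16 -> 48 -> 43 -> 28
Step 5: curr=46, set curr.next=prev(16) | reversed so far: 46 -> 16 -> 48 -> 43 -> 28
Step 6: curr=9, set curr.next=prev(46) | reversed so far: 9 -> 46 -> 16 -> 48 -> 43 -> 28

9 -> 46 -> 16 -> 48 -> 43 -> 28 -> None


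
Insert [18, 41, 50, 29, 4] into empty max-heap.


Insert 18: [18]
Insert 41: [41, 18]
Insert 50: [50, 18, 41]
Insert 29: [50, 29, 41, 18]
Insert 4: [50, 29, 41, 18, 4]

Final heap: [50, 29, 41, 18, 4]


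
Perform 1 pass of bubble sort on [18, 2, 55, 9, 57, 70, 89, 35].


Initial: [18, 2, 55, 9, 57, 70, 89, 35]
Pass 1: [2, 18, 9, 55, 57, 70, 35, 89] (3 swaps)

After 1 pass: [2, 18, 9, 55, 57, 70, 35, 89]


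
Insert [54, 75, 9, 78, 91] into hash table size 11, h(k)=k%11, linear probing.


Insert 54: h=10 -> slot 10
Insert 75: h=9 -> slot 9
Insert 9: h=9, 2 probes -> slot 0
Insert 78: h=1 -> slot 1
Insert 91: h=3 -> slot 3

Table: [9, 78, None, 91, None, None, None, None, None, 75, 54]


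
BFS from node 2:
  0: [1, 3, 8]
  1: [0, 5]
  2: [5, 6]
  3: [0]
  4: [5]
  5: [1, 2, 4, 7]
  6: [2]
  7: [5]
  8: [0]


Visit 2, enqueue [5, 6]
Visit 5, enqueue [1, 4, 7]
Visit 6, enqueue []
Visit 1, enqueue [0]
Visit 4, enqueue []
Visit 7, enqueue []
Visit 0, enqueue [3, 8]
Visit 3, enqueue []
Visit 8, enqueue []

BFS order: [2, 5, 6, 1, 4, 7, 0, 3, 8]


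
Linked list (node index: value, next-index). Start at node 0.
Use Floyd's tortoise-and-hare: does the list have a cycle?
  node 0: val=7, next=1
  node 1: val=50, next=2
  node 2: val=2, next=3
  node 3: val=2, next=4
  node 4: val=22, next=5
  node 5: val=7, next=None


Floyd's tortoise (slow, +1) and hare (fast, +2):
  init: slow=0, fast=0
  step 1: slow=1, fast=2
  step 2: slow=2, fast=4
  step 3: fast 4->5->None, no cycle

Cycle: no


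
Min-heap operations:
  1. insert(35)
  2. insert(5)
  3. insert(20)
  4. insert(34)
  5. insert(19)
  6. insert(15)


insert(35) -> [35]
insert(5) -> [5, 35]
insert(20) -> [5, 35, 20]
insert(34) -> [5, 34, 20, 35]
insert(19) -> [5, 19, 20, 35, 34]
insert(15) -> [5, 19, 15, 35, 34, 20]

Final heap: [5, 19, 15, 35, 34, 20]


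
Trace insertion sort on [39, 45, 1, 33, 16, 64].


Initial: [39, 45, 1, 33, 16, 64]
Insert 45: [39, 45, 1, 33, 16, 64]
Insert 1: [1, 39, 45, 33, 16, 64]
Insert 33: [1, 33, 39, 45, 16, 64]
Insert 16: [1, 16, 33, 39, 45, 64]
Insert 64: [1, 16, 33, 39, 45, 64]

Sorted: [1, 16, 33, 39, 45, 64]


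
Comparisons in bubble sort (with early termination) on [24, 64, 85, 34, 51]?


Algorithm: bubble sort (with early termination)
Input: [24, 64, 85, 34, 51]
Sorted: [24, 34, 51, 64, 85]

9


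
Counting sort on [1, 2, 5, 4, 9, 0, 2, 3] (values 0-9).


Input: [1, 2, 5, 4, 9, 0, 2, 3]
Counts: [1, 1, 2, 1, 1, 1, 0, 0, 0, 1]

Sorted: [0, 1, 2, 2, 3, 4, 5, 9]


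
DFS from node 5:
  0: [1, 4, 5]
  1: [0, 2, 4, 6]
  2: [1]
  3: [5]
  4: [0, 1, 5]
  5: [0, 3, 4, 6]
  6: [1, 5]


Visit 5, push [6, 4, 3, 0]
Visit 0, push [4, 1]
Visit 1, push [6, 4, 2]
Visit 2, push []
Visit 4, push []
Visit 6, push []
Visit 3, push []

DFS order: [5, 0, 1, 2, 4, 6, 3]


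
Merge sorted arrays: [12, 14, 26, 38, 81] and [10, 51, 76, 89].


Take 10 from B
Take 12 from A
Take 14 from A
Take 26 from A
Take 38 from A
Take 51 from B
Take 76 from B
Take 81 from A

Merged: [10, 12, 14, 26, 38, 51, 76, 81, 89]


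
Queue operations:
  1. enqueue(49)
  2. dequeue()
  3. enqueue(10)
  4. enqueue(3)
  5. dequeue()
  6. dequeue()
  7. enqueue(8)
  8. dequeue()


enqueue(49) -> [49]
dequeue()->49, []
enqueue(10) -> [10]
enqueue(3) -> [10, 3]
dequeue()->10, [3]
dequeue()->3, []
enqueue(8) -> [8]
dequeue()->8, []

Final queue: []


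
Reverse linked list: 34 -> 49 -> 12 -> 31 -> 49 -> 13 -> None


Step 1: curr=34, set curr.next=prev(None) | reversed so far: 34
Step 2: curr=49, set curr.next=prev(34) | reversed so far: 49 -> 34
Step 3: curr=12, set curr.next=prev(49) | reversed so far: 12 -> 49 -> 34
Step 4: curr=31, set curr.next=prev(12) | reversed so far: 31 -> 12 -> 49 -> 34
Step 5: curr=49, set curr.next=prev(31) | reversed so far: 49 -> 31 -> 12 -> 49 -> 34
Step 6: curr=13, set curr.next=prev(49) | reversed so far: 13 -> 49 -> 31 -> 12 -> 49 -> 34

13 -> 49 -> 31 -> 12 -> 49 -> 34 -> None


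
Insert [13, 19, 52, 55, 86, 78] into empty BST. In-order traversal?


Insert 13: root
Insert 19: R from 13
Insert 52: R from 13 -> R from 19
Insert 55: R from 13 -> R from 19 -> R from 52
Insert 86: R from 13 -> R from 19 -> R from 52 -> R from 55
Insert 78: R from 13 -> R from 19 -> R from 52 -> R from 55 -> L from 86

In-order: [13, 19, 52, 55, 78, 86]


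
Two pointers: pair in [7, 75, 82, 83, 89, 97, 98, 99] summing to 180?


lo=0(7)+hi=7(99)=106
lo=1(75)+hi=7(99)=174
lo=2(82)+hi=7(99)=181
lo=2(82)+hi=6(98)=180

Yes: 82+98=180


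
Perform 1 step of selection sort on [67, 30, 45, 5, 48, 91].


Initial: [67, 30, 45, 5, 48, 91]
Step 1: min=5 at 3
  Swap: [5, 30, 45, 67, 48, 91]

After 1 step: [5, 30, 45, 67, 48, 91]


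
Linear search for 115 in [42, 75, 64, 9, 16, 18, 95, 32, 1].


i=0: 42!=115
i=1: 75!=115
i=2: 64!=115
i=3: 9!=115
i=4: 16!=115
i=5: 18!=115
i=6: 95!=115
i=7: 32!=115
i=8: 1!=115

Not found, 9 comps


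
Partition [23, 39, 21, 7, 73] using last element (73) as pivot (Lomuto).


Pivot: 73
  23 <= 73: advance i (no swap)
  39 <= 73: advance i (no swap)
  21 <= 73: advance i (no swap)
  7 <= 73: advance i (no swap)
Place pivot at 4: [23, 39, 21, 7, 73]

Partitioned: [23, 39, 21, 7, 73]


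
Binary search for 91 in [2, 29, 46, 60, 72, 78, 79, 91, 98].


Step 1: lo=0, hi=8, mid=4, val=72
Step 2: lo=5, hi=8, mid=6, val=79
Step 3: lo=7, hi=8, mid=7, val=91

Found at index 7


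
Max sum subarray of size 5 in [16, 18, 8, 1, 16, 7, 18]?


[0:5]: 59
[1:6]: 50
[2:7]: 50

Max: 59 at [0:5]


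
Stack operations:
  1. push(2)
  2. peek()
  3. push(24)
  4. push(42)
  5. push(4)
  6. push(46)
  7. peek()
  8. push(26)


push(2) -> [2]
peek()->2
push(24) -> [2, 24]
push(42) -> [2, 24, 42]
push(4) -> [2, 24, 42, 4]
push(46) -> [2, 24, 42, 4, 46]
peek()->46
push(26) -> [2, 24, 42, 4, 46, 26]

Final stack: [2, 24, 42, 4, 46, 26]


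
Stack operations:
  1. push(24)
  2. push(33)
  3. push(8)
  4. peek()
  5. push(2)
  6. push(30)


push(24) -> [24]
push(33) -> [24, 33]
push(8) -> [24, 33, 8]
peek()->8
push(2) -> [24, 33, 8, 2]
push(30) -> [24, 33, 8, 2, 30]

Final stack: [24, 33, 8, 2, 30]


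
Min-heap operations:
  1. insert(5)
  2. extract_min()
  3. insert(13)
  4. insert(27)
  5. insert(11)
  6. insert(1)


insert(5) -> [5]
extract_min()->5, []
insert(13) -> [13]
insert(27) -> [13, 27]
insert(11) -> [11, 27, 13]
insert(1) -> [1, 11, 13, 27]

Final heap: [1, 11, 13, 27]


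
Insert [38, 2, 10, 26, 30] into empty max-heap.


Insert 38: [38]
Insert 2: [38, 2]
Insert 10: [38, 2, 10]
Insert 26: [38, 26, 10, 2]
Insert 30: [38, 30, 10, 2, 26]

Final heap: [38, 30, 10, 2, 26]


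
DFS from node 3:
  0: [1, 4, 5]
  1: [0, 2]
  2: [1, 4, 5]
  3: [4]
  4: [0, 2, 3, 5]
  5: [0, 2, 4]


Visit 3, push [4]
Visit 4, push [5, 2, 0]
Visit 0, push [5, 1]
Visit 1, push [2]
Visit 2, push [5]
Visit 5, push []

DFS order: [3, 4, 0, 1, 2, 5]


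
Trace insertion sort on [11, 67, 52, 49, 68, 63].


Initial: [11, 67, 52, 49, 68, 63]
Insert 67: [11, 67, 52, 49, 68, 63]
Insert 52: [11, 52, 67, 49, 68, 63]
Insert 49: [11, 49, 52, 67, 68, 63]
Insert 68: [11, 49, 52, 67, 68, 63]
Insert 63: [11, 49, 52, 63, 67, 68]

Sorted: [11, 49, 52, 63, 67, 68]


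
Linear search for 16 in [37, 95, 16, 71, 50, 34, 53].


i=0: 37!=16
i=1: 95!=16
i=2: 16==16 found!

Found at 2, 3 comps


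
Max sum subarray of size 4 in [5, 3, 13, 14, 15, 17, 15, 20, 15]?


[0:4]: 35
[1:5]: 45
[2:6]: 59
[3:7]: 61
[4:8]: 67
[5:9]: 67

Max: 67 at [4:8]


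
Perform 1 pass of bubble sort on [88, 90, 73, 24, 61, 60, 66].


Initial: [88, 90, 73, 24, 61, 60, 66]
Pass 1: [88, 73, 24, 61, 60, 66, 90] (5 swaps)

After 1 pass: [88, 73, 24, 61, 60, 66, 90]


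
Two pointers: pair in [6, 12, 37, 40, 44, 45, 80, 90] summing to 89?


lo=0(6)+hi=7(90)=96
lo=0(6)+hi=6(80)=86
lo=1(12)+hi=6(80)=92
lo=1(12)+hi=5(45)=57
lo=2(37)+hi=5(45)=82
lo=3(40)+hi=5(45)=85
lo=4(44)+hi=5(45)=89

Yes: 44+45=89


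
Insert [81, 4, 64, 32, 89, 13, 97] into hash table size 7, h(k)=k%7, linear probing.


Insert 81: h=4 -> slot 4
Insert 4: h=4, 1 probes -> slot 5
Insert 64: h=1 -> slot 1
Insert 32: h=4, 2 probes -> slot 6
Insert 89: h=5, 2 probes -> slot 0
Insert 13: h=6, 3 probes -> slot 2
Insert 97: h=6, 4 probes -> slot 3

Table: [89, 64, 13, 97, 81, 4, 32]


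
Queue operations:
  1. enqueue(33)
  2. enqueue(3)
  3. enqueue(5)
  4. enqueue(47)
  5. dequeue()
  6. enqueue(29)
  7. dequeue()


enqueue(33) -> [33]
enqueue(3) -> [33, 3]
enqueue(5) -> [33, 3, 5]
enqueue(47) -> [33, 3, 5, 47]
dequeue()->33, [3, 5, 47]
enqueue(29) -> [3, 5, 47, 29]
dequeue()->3, [5, 47, 29]

Final queue: [5, 47, 29]


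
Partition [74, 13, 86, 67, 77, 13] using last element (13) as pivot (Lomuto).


Pivot: 13
  13 <= 13: swap -> [13, 74, 86, 67, 77, 13]
Place pivot at 1: [13, 13, 86, 67, 77, 74]

Partitioned: [13, 13, 86, 67, 77, 74]


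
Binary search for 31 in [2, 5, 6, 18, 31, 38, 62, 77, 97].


Step 1: lo=0, hi=8, mid=4, val=31

Found at index 4


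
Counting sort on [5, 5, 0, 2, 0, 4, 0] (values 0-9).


Input: [5, 5, 0, 2, 0, 4, 0]
Counts: [3, 0, 1, 0, 1, 2, 0, 0, 0, 0]

Sorted: [0, 0, 0, 2, 4, 5, 5]


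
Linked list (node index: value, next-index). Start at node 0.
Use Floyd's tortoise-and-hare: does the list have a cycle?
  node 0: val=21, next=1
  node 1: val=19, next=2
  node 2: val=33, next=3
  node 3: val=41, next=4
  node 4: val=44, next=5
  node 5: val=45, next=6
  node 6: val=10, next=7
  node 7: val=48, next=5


Floyd's tortoise (slow, +1) and hare (fast, +2):
  init: slow=0, fast=0
  step 1: slow=1, fast=2
  step 2: slow=2, fast=4
  step 3: slow=3, fast=6
  step 4: slow=4, fast=5
  step 5: slow=5, fast=7
  step 6: slow=6, fast=6
  slow == fast at node 6: cycle detected

Cycle: yes


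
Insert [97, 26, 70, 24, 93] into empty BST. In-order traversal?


Insert 97: root
Insert 26: L from 97
Insert 70: L from 97 -> R from 26
Insert 24: L from 97 -> L from 26
Insert 93: L from 97 -> R from 26 -> R from 70

In-order: [24, 26, 70, 93, 97]


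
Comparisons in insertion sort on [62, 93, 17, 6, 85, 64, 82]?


Algorithm: insertion sort
Input: [62, 93, 17, 6, 85, 64, 82]
Sorted: [6, 17, 62, 64, 82, 85, 93]

14


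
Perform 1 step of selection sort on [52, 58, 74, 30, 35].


Initial: [52, 58, 74, 30, 35]
Step 1: min=30 at 3
  Swap: [30, 58, 74, 52, 35]

After 1 step: [30, 58, 74, 52, 35]


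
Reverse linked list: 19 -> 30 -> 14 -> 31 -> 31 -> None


Step 1: curr=19, set curr.next=prev(None) | reversed so far: 19
Step 2: curr=30, set curr.next=prev(19) | reversed so far: 30 -> 19
Step 3: curr=14, set curr.next=prev(30) | reversed so far: 14 -> 30 -> 19
Step 4: curr=31, set curr.next=prev(14) | reversed so far: 31 -> 14 -> 30 -> 19
Step 5: curr=31, set curr.next=prev(31) | reversed so far: 31 -> 31 -> 14 -> 30 -> 19

31 -> 31 -> 14 -> 30 -> 19 -> None


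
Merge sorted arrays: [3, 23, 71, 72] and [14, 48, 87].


Take 3 from A
Take 14 from B
Take 23 from A
Take 48 from B
Take 71 from A
Take 72 from A

Merged: [3, 14, 23, 48, 71, 72, 87]


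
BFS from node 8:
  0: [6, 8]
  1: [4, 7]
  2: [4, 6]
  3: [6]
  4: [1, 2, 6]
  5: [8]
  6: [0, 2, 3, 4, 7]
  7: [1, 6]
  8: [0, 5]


Visit 8, enqueue [0, 5]
Visit 0, enqueue [6]
Visit 5, enqueue []
Visit 6, enqueue [2, 3, 4, 7]
Visit 2, enqueue []
Visit 3, enqueue []
Visit 4, enqueue [1]
Visit 7, enqueue []
Visit 1, enqueue []

BFS order: [8, 0, 5, 6, 2, 3, 4, 7, 1]


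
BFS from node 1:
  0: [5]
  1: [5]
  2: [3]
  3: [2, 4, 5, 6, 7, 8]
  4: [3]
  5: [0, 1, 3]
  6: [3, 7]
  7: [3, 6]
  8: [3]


Visit 1, enqueue [5]
Visit 5, enqueue [0, 3]
Visit 0, enqueue []
Visit 3, enqueue [2, 4, 6, 7, 8]
Visit 2, enqueue []
Visit 4, enqueue []
Visit 6, enqueue []
Visit 7, enqueue []
Visit 8, enqueue []

BFS order: [1, 5, 0, 3, 2, 4, 6, 7, 8]


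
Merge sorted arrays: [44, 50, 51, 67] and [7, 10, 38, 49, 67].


Take 7 from B
Take 10 from B
Take 38 from B
Take 44 from A
Take 49 from B
Take 50 from A
Take 51 from A
Take 67 from A

Merged: [7, 10, 38, 44, 49, 50, 51, 67, 67]


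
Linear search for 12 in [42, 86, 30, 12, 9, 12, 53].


i=0: 42!=12
i=1: 86!=12
i=2: 30!=12
i=3: 12==12 found!

Found at 3, 4 comps


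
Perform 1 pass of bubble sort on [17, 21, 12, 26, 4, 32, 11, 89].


Initial: [17, 21, 12, 26, 4, 32, 11, 89]
Pass 1: [17, 12, 21, 4, 26, 11, 32, 89] (3 swaps)

After 1 pass: [17, 12, 21, 4, 26, 11, 32, 89]


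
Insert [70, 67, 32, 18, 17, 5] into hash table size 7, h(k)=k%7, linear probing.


Insert 70: h=0 -> slot 0
Insert 67: h=4 -> slot 4
Insert 32: h=4, 1 probes -> slot 5
Insert 18: h=4, 2 probes -> slot 6
Insert 17: h=3 -> slot 3
Insert 5: h=5, 3 probes -> slot 1

Table: [70, 5, None, 17, 67, 32, 18]


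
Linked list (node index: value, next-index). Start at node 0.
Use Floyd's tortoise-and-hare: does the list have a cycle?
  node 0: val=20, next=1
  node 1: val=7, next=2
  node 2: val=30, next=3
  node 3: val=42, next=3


Floyd's tortoise (slow, +1) and hare (fast, +2):
  init: slow=0, fast=0
  step 1: slow=1, fast=2
  step 2: slow=2, fast=3
  step 3: slow=3, fast=3
  slow == fast at node 3: cycle detected

Cycle: yes


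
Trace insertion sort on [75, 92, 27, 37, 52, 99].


Initial: [75, 92, 27, 37, 52, 99]
Insert 92: [75, 92, 27, 37, 52, 99]
Insert 27: [27, 75, 92, 37, 52, 99]
Insert 37: [27, 37, 75, 92, 52, 99]
Insert 52: [27, 37, 52, 75, 92, 99]
Insert 99: [27, 37, 52, 75, 92, 99]

Sorted: [27, 37, 52, 75, 92, 99]


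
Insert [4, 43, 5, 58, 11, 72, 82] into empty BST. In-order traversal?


Insert 4: root
Insert 43: R from 4
Insert 5: R from 4 -> L from 43
Insert 58: R from 4 -> R from 43
Insert 11: R from 4 -> L from 43 -> R from 5
Insert 72: R from 4 -> R from 43 -> R from 58
Insert 82: R from 4 -> R from 43 -> R from 58 -> R from 72

In-order: [4, 5, 11, 43, 58, 72, 82]


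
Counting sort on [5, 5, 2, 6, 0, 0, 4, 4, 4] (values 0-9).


Input: [5, 5, 2, 6, 0, 0, 4, 4, 4]
Counts: [2, 0, 1, 0, 3, 2, 1, 0, 0, 0]

Sorted: [0, 0, 2, 4, 4, 4, 5, 5, 6]


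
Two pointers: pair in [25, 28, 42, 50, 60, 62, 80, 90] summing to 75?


lo=0(25)+hi=7(90)=115
lo=0(25)+hi=6(80)=105
lo=0(25)+hi=5(62)=87
lo=0(25)+hi=4(60)=85
lo=0(25)+hi=3(50)=75

Yes: 25+50=75


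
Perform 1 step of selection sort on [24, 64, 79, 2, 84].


Initial: [24, 64, 79, 2, 84]
Step 1: min=2 at 3
  Swap: [2, 64, 79, 24, 84]

After 1 step: [2, 64, 79, 24, 84]


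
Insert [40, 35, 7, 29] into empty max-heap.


Insert 40: [40]
Insert 35: [40, 35]
Insert 7: [40, 35, 7]
Insert 29: [40, 35, 7, 29]

Final heap: [40, 35, 7, 29]


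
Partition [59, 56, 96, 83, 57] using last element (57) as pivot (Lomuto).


Pivot: 57
  56 <= 57: swap -> [56, 59, 96, 83, 57]
Place pivot at 1: [56, 57, 96, 83, 59]

Partitioned: [56, 57, 96, 83, 59]


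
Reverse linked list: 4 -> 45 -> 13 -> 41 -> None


Step 1: curr=4, set curr.next=prev(None) | reversed so far: 4
Step 2: curr=45, set curr.next=prev(4) | reversed so far: 45 -> 4
Step 3: curr=13, set curr.next=prev(45) | reversed so far: 13 -> 45 -> 4
Step 4: curr=41, set curr.next=prev(13) | reversed so far: 41 -> 13 -> 45 -> 4

41 -> 13 -> 45 -> 4 -> None


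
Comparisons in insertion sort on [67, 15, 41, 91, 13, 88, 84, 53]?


Algorithm: insertion sort
Input: [67, 15, 41, 91, 13, 88, 84, 53]
Sorted: [13, 15, 41, 53, 67, 84, 88, 91]

18


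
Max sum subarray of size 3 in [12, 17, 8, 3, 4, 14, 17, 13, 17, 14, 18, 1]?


[0:3]: 37
[1:4]: 28
[2:5]: 15
[3:6]: 21
[4:7]: 35
[5:8]: 44
[6:9]: 47
[7:10]: 44
[8:11]: 49
[9:12]: 33

Max: 49 at [8:11]


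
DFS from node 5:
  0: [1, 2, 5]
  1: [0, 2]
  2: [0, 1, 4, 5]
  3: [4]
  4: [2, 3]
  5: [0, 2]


Visit 5, push [2, 0]
Visit 0, push [2, 1]
Visit 1, push [2]
Visit 2, push [4]
Visit 4, push [3]
Visit 3, push []

DFS order: [5, 0, 1, 2, 4, 3]


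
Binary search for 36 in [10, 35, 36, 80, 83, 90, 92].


Step 1: lo=0, hi=6, mid=3, val=80
Step 2: lo=0, hi=2, mid=1, val=35
Step 3: lo=2, hi=2, mid=2, val=36

Found at index 2


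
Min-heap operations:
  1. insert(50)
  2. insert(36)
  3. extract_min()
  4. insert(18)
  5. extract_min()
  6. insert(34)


insert(50) -> [50]
insert(36) -> [36, 50]
extract_min()->36, [50]
insert(18) -> [18, 50]
extract_min()->18, [50]
insert(34) -> [34, 50]

Final heap: [34, 50]


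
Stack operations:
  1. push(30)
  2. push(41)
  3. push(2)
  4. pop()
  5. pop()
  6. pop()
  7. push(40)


push(30) -> [30]
push(41) -> [30, 41]
push(2) -> [30, 41, 2]
pop()->2, [30, 41]
pop()->41, [30]
pop()->30, []
push(40) -> [40]

Final stack: [40]


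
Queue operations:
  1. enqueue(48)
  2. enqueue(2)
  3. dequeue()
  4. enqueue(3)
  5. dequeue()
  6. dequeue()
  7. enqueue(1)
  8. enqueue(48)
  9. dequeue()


enqueue(48) -> [48]
enqueue(2) -> [48, 2]
dequeue()->48, [2]
enqueue(3) -> [2, 3]
dequeue()->2, [3]
dequeue()->3, []
enqueue(1) -> [1]
enqueue(48) -> [1, 48]
dequeue()->1, [48]

Final queue: [48]


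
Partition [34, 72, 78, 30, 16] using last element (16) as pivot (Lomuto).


Pivot: 16
Place pivot at 0: [16, 72, 78, 30, 34]

Partitioned: [16, 72, 78, 30, 34]


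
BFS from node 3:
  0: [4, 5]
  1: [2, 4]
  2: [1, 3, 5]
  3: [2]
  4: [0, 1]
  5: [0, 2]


Visit 3, enqueue [2]
Visit 2, enqueue [1, 5]
Visit 1, enqueue [4]
Visit 5, enqueue [0]
Visit 4, enqueue []
Visit 0, enqueue []

BFS order: [3, 2, 1, 5, 4, 0]


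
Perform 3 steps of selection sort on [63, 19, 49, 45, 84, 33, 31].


Initial: [63, 19, 49, 45, 84, 33, 31]
Step 1: min=19 at 1
  Swap: [19, 63, 49, 45, 84, 33, 31]
Step 2: min=31 at 6
  Swap: [19, 31, 49, 45, 84, 33, 63]
Step 3: min=33 at 5
  Swap: [19, 31, 33, 45, 84, 49, 63]

After 3 steps: [19, 31, 33, 45, 84, 49, 63]


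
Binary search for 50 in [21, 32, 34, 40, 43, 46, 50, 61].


Step 1: lo=0, hi=7, mid=3, val=40
Step 2: lo=4, hi=7, mid=5, val=46
Step 3: lo=6, hi=7, mid=6, val=50

Found at index 6


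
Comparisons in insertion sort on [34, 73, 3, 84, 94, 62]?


Algorithm: insertion sort
Input: [34, 73, 3, 84, 94, 62]
Sorted: [3, 34, 62, 73, 84, 94]

9


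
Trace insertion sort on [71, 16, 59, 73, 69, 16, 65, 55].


Initial: [71, 16, 59, 73, 69, 16, 65, 55]
Insert 16: [16, 71, 59, 73, 69, 16, 65, 55]
Insert 59: [16, 59, 71, 73, 69, 16, 65, 55]
Insert 73: [16, 59, 71, 73, 69, 16, 65, 55]
Insert 69: [16, 59, 69, 71, 73, 16, 65, 55]
Insert 16: [16, 16, 59, 69, 71, 73, 65, 55]
Insert 65: [16, 16, 59, 65, 69, 71, 73, 55]
Insert 55: [16, 16, 55, 59, 65, 69, 71, 73]

Sorted: [16, 16, 55, 59, 65, 69, 71, 73]


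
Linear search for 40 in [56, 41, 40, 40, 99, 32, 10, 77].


i=0: 56!=40
i=1: 41!=40
i=2: 40==40 found!

Found at 2, 3 comps


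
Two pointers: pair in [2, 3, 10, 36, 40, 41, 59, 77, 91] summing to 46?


lo=0(2)+hi=8(91)=93
lo=0(2)+hi=7(77)=79
lo=0(2)+hi=6(59)=61
lo=0(2)+hi=5(41)=43
lo=1(3)+hi=5(41)=44
lo=2(10)+hi=5(41)=51
lo=2(10)+hi=4(40)=50
lo=2(10)+hi=3(36)=46

Yes: 10+36=46


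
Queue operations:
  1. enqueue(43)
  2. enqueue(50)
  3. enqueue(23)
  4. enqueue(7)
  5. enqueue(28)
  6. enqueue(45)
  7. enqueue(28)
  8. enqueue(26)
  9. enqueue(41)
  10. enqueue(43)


enqueue(43) -> [43]
enqueue(50) -> [43, 50]
enqueue(23) -> [43, 50, 23]
enqueue(7) -> [43, 50, 23, 7]
enqueue(28) -> [43, 50, 23, 7, 28]
enqueue(45) -> [43, 50, 23, 7, 28, 45]
enqueue(28) -> [43, 50, 23, 7, 28, 45, 28]
enqueue(26) -> [43, 50, 23, 7, 28, 45, 28, 26]
enqueue(41) -> [43, 50, 23, 7, 28, 45, 28, 26, 41]
enqueue(43) -> [43, 50, 23, 7, 28, 45, 28, 26, 41, 43]

Final queue: [43, 50, 23, 7, 28, 45, 28, 26, 41, 43]


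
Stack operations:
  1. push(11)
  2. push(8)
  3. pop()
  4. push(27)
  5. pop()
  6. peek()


push(11) -> [11]
push(8) -> [11, 8]
pop()->8, [11]
push(27) -> [11, 27]
pop()->27, [11]
peek()->11

Final stack: [11]


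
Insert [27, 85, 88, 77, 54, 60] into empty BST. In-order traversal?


Insert 27: root
Insert 85: R from 27
Insert 88: R from 27 -> R from 85
Insert 77: R from 27 -> L from 85
Insert 54: R from 27 -> L from 85 -> L from 77
Insert 60: R from 27 -> L from 85 -> L from 77 -> R from 54

In-order: [27, 54, 60, 77, 85, 88]


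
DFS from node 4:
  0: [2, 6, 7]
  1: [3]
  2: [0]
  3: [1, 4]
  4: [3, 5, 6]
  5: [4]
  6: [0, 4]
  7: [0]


Visit 4, push [6, 5, 3]
Visit 3, push [1]
Visit 1, push []
Visit 5, push []
Visit 6, push [0]
Visit 0, push [7, 2]
Visit 2, push []
Visit 7, push []

DFS order: [4, 3, 1, 5, 6, 0, 2, 7]


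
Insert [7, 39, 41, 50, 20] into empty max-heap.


Insert 7: [7]
Insert 39: [39, 7]
Insert 41: [41, 7, 39]
Insert 50: [50, 41, 39, 7]
Insert 20: [50, 41, 39, 7, 20]

Final heap: [50, 41, 39, 7, 20]


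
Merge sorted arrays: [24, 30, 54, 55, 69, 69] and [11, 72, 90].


Take 11 from B
Take 24 from A
Take 30 from A
Take 54 from A
Take 55 from A
Take 69 from A
Take 69 from A

Merged: [11, 24, 30, 54, 55, 69, 69, 72, 90]


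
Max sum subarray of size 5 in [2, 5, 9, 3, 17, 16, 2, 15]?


[0:5]: 36
[1:6]: 50
[2:7]: 47
[3:8]: 53

Max: 53 at [3:8]


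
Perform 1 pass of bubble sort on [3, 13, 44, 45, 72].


Initial: [3, 13, 44, 45, 72]
Pass 1: [3, 13, 44, 45, 72] (0 swaps)

After 1 pass: [3, 13, 44, 45, 72]


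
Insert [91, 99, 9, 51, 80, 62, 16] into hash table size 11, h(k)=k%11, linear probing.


Insert 91: h=3 -> slot 3
Insert 99: h=0 -> slot 0
Insert 9: h=9 -> slot 9
Insert 51: h=7 -> slot 7
Insert 80: h=3, 1 probes -> slot 4
Insert 62: h=7, 1 probes -> slot 8
Insert 16: h=5 -> slot 5

Table: [99, None, None, 91, 80, 16, None, 51, 62, 9, None]


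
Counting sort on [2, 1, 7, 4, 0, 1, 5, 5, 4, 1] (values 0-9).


Input: [2, 1, 7, 4, 0, 1, 5, 5, 4, 1]
Counts: [1, 3, 1, 0, 2, 2, 0, 1, 0, 0]

Sorted: [0, 1, 1, 1, 2, 4, 4, 5, 5, 7]


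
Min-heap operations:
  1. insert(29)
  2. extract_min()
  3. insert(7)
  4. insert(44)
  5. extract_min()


insert(29) -> [29]
extract_min()->29, []
insert(7) -> [7]
insert(44) -> [7, 44]
extract_min()->7, [44]

Final heap: [44]


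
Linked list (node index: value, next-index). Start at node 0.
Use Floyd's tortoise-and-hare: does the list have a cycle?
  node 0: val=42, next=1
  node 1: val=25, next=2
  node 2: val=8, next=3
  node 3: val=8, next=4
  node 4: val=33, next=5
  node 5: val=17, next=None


Floyd's tortoise (slow, +1) and hare (fast, +2):
  init: slow=0, fast=0
  step 1: slow=1, fast=2
  step 2: slow=2, fast=4
  step 3: fast 4->5->None, no cycle

Cycle: no


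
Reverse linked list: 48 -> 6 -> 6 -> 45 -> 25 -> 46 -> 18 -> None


Step 1: curr=48, set curr.next=prev(None) | reversed so far: 48
Step 2: curr=6, set curr.next=prev(48) | reversed so far: 6 -> 48
Step 3: curr=6, set curr.next=prev(6) | reversed so far: 6 -> 6 -> 48
Step 4: curr=45, set curr.next=prev(6) | reversed so far: 45 -> 6 -> 6 -> 48
Step 5: curr=25, set curr.next=prev(45) | reversed so far: 25 -> 45 -> 6 -> 6 -> 48
Step 6: curr=46, set curr.next=prev(25) | reversed so far: 46 -> 25 -> 45 -> 6 -> 6 -> 48
Step 7: curr=18, set curr.next=prev(46) | reversed so far: 18 -> 46 -> 25 -> 45 -> 6 -> 6 -> 48

18 -> 46 -> 25 -> 45 -> 6 -> 6 -> 48 -> None


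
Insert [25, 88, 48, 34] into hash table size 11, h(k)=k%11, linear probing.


Insert 25: h=3 -> slot 3
Insert 88: h=0 -> slot 0
Insert 48: h=4 -> slot 4
Insert 34: h=1 -> slot 1

Table: [88, 34, None, 25, 48, None, None, None, None, None, None]


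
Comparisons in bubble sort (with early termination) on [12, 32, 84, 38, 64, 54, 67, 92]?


Algorithm: bubble sort (with early termination)
Input: [12, 32, 84, 38, 64, 54, 67, 92]
Sorted: [12, 32, 38, 54, 64, 67, 84, 92]

18


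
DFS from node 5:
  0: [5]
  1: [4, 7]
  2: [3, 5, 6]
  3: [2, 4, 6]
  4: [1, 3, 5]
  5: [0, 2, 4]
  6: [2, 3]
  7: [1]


Visit 5, push [4, 2, 0]
Visit 0, push []
Visit 2, push [6, 3]
Visit 3, push [6, 4]
Visit 4, push [1]
Visit 1, push [7]
Visit 7, push []
Visit 6, push []

DFS order: [5, 0, 2, 3, 4, 1, 7, 6]


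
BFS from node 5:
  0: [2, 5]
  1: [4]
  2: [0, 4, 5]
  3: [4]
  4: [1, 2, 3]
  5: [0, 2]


Visit 5, enqueue [0, 2]
Visit 0, enqueue []
Visit 2, enqueue [4]
Visit 4, enqueue [1, 3]
Visit 1, enqueue []
Visit 3, enqueue []

BFS order: [5, 0, 2, 4, 1, 3]


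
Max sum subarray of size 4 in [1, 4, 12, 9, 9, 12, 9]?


[0:4]: 26
[1:5]: 34
[2:6]: 42
[3:7]: 39

Max: 42 at [2:6]


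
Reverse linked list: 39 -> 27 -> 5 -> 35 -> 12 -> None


Step 1: curr=39, set curr.next=prev(None) | reversed so far: 39
Step 2: curr=27, set curr.next=prev(39) | reversed so far: 27 -> 39
Step 3: curr=5, set curr.next=prev(27) | reversed so far: 5 -> 27 -> 39
Step 4: curr=35, set curr.next=prev(5) | reversed so far: 35 -> 5 -> 27 -> 39
Step 5: curr=12, set curr.next=prev(35) | reversed so far: 12 -> 35 -> 5 -> 27 -> 39

12 -> 35 -> 5 -> 27 -> 39 -> None


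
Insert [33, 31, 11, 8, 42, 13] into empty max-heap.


Insert 33: [33]
Insert 31: [33, 31]
Insert 11: [33, 31, 11]
Insert 8: [33, 31, 11, 8]
Insert 42: [42, 33, 11, 8, 31]
Insert 13: [42, 33, 13, 8, 31, 11]

Final heap: [42, 33, 13, 8, 31, 11]


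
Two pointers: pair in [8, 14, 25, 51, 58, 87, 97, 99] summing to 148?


lo=0(8)+hi=7(99)=107
lo=1(14)+hi=7(99)=113
lo=2(25)+hi=7(99)=124
lo=3(51)+hi=7(99)=150
lo=3(51)+hi=6(97)=148

Yes: 51+97=148


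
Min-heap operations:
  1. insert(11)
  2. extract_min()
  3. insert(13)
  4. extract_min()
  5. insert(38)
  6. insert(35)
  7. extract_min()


insert(11) -> [11]
extract_min()->11, []
insert(13) -> [13]
extract_min()->13, []
insert(38) -> [38]
insert(35) -> [35, 38]
extract_min()->35, [38]

Final heap: [38]


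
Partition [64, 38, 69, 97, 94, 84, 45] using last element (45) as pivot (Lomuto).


Pivot: 45
  38 <= 45: swap -> [38, 64, 69, 97, 94, 84, 45]
Place pivot at 1: [38, 45, 69, 97, 94, 84, 64]

Partitioned: [38, 45, 69, 97, 94, 84, 64]


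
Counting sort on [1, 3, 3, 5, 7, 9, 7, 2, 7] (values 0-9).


Input: [1, 3, 3, 5, 7, 9, 7, 2, 7]
Counts: [0, 1, 1, 2, 0, 1, 0, 3, 0, 1]

Sorted: [1, 2, 3, 3, 5, 7, 7, 7, 9]


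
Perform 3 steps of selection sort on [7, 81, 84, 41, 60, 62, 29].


Initial: [7, 81, 84, 41, 60, 62, 29]
Step 1: min=7 at 0
  Swap: [7, 81, 84, 41, 60, 62, 29]
Step 2: min=29 at 6
  Swap: [7, 29, 84, 41, 60, 62, 81]
Step 3: min=41 at 3
  Swap: [7, 29, 41, 84, 60, 62, 81]

After 3 steps: [7, 29, 41, 84, 60, 62, 81]


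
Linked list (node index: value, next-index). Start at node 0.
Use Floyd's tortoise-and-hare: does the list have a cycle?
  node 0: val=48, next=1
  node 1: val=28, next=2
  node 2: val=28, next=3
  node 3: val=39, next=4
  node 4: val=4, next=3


Floyd's tortoise (slow, +1) and hare (fast, +2):
  init: slow=0, fast=0
  step 1: slow=1, fast=2
  step 2: slow=2, fast=4
  step 3: slow=3, fast=4
  step 4: slow=4, fast=4
  slow == fast at node 4: cycle detected

Cycle: yes


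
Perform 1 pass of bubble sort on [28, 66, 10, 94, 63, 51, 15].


Initial: [28, 66, 10, 94, 63, 51, 15]
Pass 1: [28, 10, 66, 63, 51, 15, 94] (4 swaps)

After 1 pass: [28, 10, 66, 63, 51, 15, 94]


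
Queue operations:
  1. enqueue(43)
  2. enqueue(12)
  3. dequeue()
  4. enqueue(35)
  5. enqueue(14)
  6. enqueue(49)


enqueue(43) -> [43]
enqueue(12) -> [43, 12]
dequeue()->43, [12]
enqueue(35) -> [12, 35]
enqueue(14) -> [12, 35, 14]
enqueue(49) -> [12, 35, 14, 49]

Final queue: [12, 35, 14, 49]


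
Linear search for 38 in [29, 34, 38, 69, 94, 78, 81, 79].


i=0: 29!=38
i=1: 34!=38
i=2: 38==38 found!

Found at 2, 3 comps


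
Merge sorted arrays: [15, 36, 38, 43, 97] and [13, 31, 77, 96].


Take 13 from B
Take 15 from A
Take 31 from B
Take 36 from A
Take 38 from A
Take 43 from A
Take 77 from B
Take 96 from B

Merged: [13, 15, 31, 36, 38, 43, 77, 96, 97]


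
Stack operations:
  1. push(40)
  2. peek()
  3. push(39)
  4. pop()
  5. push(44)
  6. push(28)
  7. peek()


push(40) -> [40]
peek()->40
push(39) -> [40, 39]
pop()->39, [40]
push(44) -> [40, 44]
push(28) -> [40, 44, 28]
peek()->28

Final stack: [40, 44, 28]
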